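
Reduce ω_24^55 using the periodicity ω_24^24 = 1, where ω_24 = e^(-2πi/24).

Since ω_24^24 = 1, powers reduce modulo 24.
55 mod 24 = 7
So ω_24^55 = ω_24^7 = e^(-2πi·7/24)

ω_24^55 = ω_24^7 = -0.2588-0.9659i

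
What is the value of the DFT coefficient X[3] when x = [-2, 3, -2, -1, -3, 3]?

X[3] = Σ(n=0 to 5) x[n] · ω_6^(3n) where ω_6 = e^(-2πi/6)
= (-2)·ω_6^0 + (3)·ω_6^3 + (-2)·ω_6^6 + (-1)·ω_6^9 + (-3)·ω_6^12 + (3)·ω_6^15

X[3] = -12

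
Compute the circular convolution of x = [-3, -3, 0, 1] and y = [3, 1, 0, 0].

(x ⊛ y)[n] = Σ(m=0 to 3) x[m] · y[(n-m) mod 4]

Computing each output sample:
(x ⊛ y)[0] = -8
(x ⊛ y)[1] = -12
(x ⊛ y)[2] = -3
(x ⊛ y)[3] = 3

x ⊛ y = [-8, -12, -3, 3]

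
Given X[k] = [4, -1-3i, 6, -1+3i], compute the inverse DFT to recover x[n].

x[n] = (1/4) Σ(k=0 to 3) X[k] · e^(2πikn/4)

Computing each x[n]:
x[0] = 2
x[1] = 1
x[2] = 3
x[3] = -2

x = [2, 1, 3, -2]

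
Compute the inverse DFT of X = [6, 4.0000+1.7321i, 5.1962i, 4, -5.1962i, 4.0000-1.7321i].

x[n] = (1/6) Σ(k=0 to 5) X[k] · e^(2πikn/6)

Computing each x[n]:
x[0] = 3
x[1] = -1
x[2] = 2
x[3] = -1
x[4] = 0
x[5] = 3

x = [3, -1, 2, -1, 0, 3]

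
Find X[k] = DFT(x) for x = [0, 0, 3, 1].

X[k] = Σ(n=0 to 3) x[n] · ω_4^(nk)
where ω_4 = e^(-2πi/4)

Computing each X[k]:
X[0] = 4
X[1] = -3+1i
X[2] = 2
X[3] = -3-1i

X = [4, -3+1i, 2, -3-1i]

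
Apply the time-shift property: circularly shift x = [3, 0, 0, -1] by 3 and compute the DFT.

Time shift by 3: X_shifted[k] = ω_4^(3k) · X[k]
Shifted x = [0, 0, -1, 3]

DFT(x[n-3]) = [2, 1+3i, -4, 1-3i]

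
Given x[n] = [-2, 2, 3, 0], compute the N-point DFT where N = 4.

X[k] = Σ(n=0 to 3) x[n] · ω_4^(nk)
where ω_4 = e^(-2πi/4)

Computing each X[k]:
X[0] = 3
X[1] = -5-2i
X[2] = -1
X[3] = -5+2i

X = [3, -5-2i, -1, -5+2i]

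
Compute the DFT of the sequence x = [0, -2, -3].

X[k] = Σ(n=0 to 2) x[n] · ω_3^(nk)
where ω_3 = e^(-2πi/3)

Computing each X[k]:
X[0] = -5
X[1] = 2.5000-0.8660i
X[2] = 2.5000+0.8660i

X = [-5, 2.5000-0.8660i, 2.5000+0.8660i]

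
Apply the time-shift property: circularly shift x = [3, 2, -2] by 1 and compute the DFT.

Time shift by 1: X_shifted[k] = ω_3^(1k) · X[k]
Shifted x = [-2, 3, 2]

DFT(x[n-1]) = [3, -4.5000-0.8660i, -4.5000+0.8660i]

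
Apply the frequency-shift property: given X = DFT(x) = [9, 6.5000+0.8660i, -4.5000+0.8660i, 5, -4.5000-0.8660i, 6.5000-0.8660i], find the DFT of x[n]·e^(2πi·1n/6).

Modulation property: DFT(ω_6^(-1n)·x[n]) = X[(k-1) mod 6], so circularly shift X by 1 positions.

X[k-1] = [6.5000-0.8660i, 9, 6.5000+0.8660i, -4.5000+0.8660i, 5, -4.5000-0.8660i]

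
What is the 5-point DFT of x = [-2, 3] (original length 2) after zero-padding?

Original 2-point DFT: [1, -5]
Zero-padded 5-point DFT provides frequency interpolation.

DFT_5([x, 0, ...]) = [1, -1.0729-2.8532i, -4.4271-1.7634i, -4.4271+1.7634i, -1.0729+2.8532i]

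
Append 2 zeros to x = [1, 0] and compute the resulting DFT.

Original 2-point DFT: [1, 1]
Zero-padded 4-point DFT provides frequency interpolation.

DFT_4([x, 0, ...]) = [1, 1, 1, 1]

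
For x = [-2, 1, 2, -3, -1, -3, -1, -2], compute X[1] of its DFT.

X[1] = Σ(n=0 to 7) x[n] · ω_8^(1n) where ω_8 = e^(-2πi/8)
= (-2)·ω_8^0 + (1)·ω_8^1 + (2)·ω_8^2 + (-3)·ω_8^3 + (-1)·ω_8^4 + (-3)·ω_8^5 + (-1)·ω_8^6 + (-2)·ω_8^7

X[1] = 2.5355-5.1213i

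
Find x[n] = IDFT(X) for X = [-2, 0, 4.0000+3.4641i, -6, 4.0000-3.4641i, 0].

x[n] = (1/6) Σ(k=0 to 5) X[k] · e^(2πikn/6)

Computing each x[n]:
x[0] = 0
x[1] = -1
x[2] = -1
x[3] = 2
x[4] = -3
x[5] = 1

x = [0, -1, -1, 2, -3, 1]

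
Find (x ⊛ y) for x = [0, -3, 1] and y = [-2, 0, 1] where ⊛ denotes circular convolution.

(x ⊛ y)[n] = Σ(m=0 to 2) x[m] · y[(n-m) mod 3]

Computing each output sample:
(x ⊛ y)[0] = -3
(x ⊛ y)[1] = 7
(x ⊛ y)[2] = -2

x ⊛ y = [-3, 7, -2]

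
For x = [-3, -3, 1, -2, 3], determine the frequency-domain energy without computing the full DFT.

Parseval: Σ|x[n]|² = (1/N)Σ|X[k]|², so Σ|X[k]|² = N·Σ|x[n]|² = 5·32.0000

Σ|X[k]|² = N·Σ|x[n]|² = 5·32.0000 = 160.0000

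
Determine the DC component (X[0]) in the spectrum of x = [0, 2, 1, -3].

X[0] = Σ(n=0 to 3) x[n] · ω_4^0 = Σ x[n]
= (0) + (2) + (1) + (-3)

X[0] = 0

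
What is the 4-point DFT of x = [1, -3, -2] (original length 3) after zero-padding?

Original 3-point DFT: [-4, 3.5000+0.8660i, 3.5000-0.8660i]
Zero-padded 4-point DFT provides frequency interpolation.

DFT_4([x, 0, ...]) = [-4, 3+3i, 2, 3-3i]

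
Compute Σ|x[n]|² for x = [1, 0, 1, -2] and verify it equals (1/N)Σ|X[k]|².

Time domain:
Σ|x[n]|² = |1|² + |0|² + |1|² + |-2|² = 6.0000

Frequency domain:
(1/4)Σ|X[k]|² = (1/4)(|0|² + |-2i|² + |4|² + |2i|²) = (1/4)·24.0000 = 6.0000

Both sides agree, confirming Parseval's theorem.

Σ|x[n]|² = (1/N)Σ|X[k]|² = 6.0000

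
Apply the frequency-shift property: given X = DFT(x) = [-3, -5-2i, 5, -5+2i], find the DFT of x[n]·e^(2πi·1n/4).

Modulation property: DFT(ω_4^(-1n)·x[n]) = X[(k-1) mod 4], so circularly shift X by 1 positions.

X[k-1] = [-5+2i, -3, -5-2i, 5]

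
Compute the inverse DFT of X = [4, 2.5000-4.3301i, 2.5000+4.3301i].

x[n] = (1/3) Σ(k=0 to 2) X[k] · e^(2πikn/3)

Computing each x[n]:
x[0] = 3
x[1] = 3
x[2] = -2

x = [3, 3, -2]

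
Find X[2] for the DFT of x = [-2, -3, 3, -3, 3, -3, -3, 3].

X[2] = Σ(n=0 to 7) x[n] · ω_8^(2n) where ω_8 = e^(-2πi/8)
= (-2)·ω_8^0 + (-3)·ω_8^2 + (3)·ω_8^4 + (-3)·ω_8^6 + (3)·ω_8^8 + (-3)·ω_8^10 + (-3)·ω_8^12 + (3)·ω_8^14

X[2] = 1+6i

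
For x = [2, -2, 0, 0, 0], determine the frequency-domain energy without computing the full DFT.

Parseval: Σ|x[n]|² = (1/N)Σ|X[k]|², so Σ|X[k]|² = N·Σ|x[n]|² = 5·8.0000

Σ|X[k]|² = N·Σ|x[n]|² = 5·8.0000 = 40.0000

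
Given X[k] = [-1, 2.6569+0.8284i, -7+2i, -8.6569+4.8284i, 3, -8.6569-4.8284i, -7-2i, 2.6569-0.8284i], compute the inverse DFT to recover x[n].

x[n] = (1/8) Σ(k=0 to 7) X[k] · e^(2πikn/8)

Computing each x[n]:
x[0] = -3
x[1] = 0
x[2] = 3
x[3] = -3
x[4] = 0
x[5] = -2
x[6] = 1
x[7] = 3

x = [-3, 0, 3, -3, 0, -2, 1, 3]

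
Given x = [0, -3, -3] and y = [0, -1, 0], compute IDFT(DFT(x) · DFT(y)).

(x ⊛ y)[n] = Σ(m=0 to 2) x[m] · y[(n-m) mod 3]

Computing each output sample:
(x ⊛ y)[0] = 3
(x ⊛ y)[1] = 0
(x ⊛ y)[2] = 3

x ⊛ y = [3, 0, 3]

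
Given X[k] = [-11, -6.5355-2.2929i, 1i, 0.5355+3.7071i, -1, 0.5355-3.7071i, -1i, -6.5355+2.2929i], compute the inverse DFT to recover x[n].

x[n] = (1/8) Σ(k=0 to 7) X[k] · e^(2πikn/8)

Computing each x[n]:
x[0] = -3
x[1] = -3
x[2] = 0
x[3] = 0
x[4] = 0
x[5] = 0
x[6] = -3
x[7] = -2

x = [-3, -3, 0, 0, 0, 0, -3, -2]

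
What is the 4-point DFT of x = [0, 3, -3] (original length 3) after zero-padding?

Original 3-point DFT: [0, -5.1962i, 5.1962i]
Zero-padded 4-point DFT provides frequency interpolation.

DFT_4([x, 0, ...]) = [0, 3-3i, -6, 3+3i]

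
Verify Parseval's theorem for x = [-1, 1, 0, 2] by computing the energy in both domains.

Time domain:
Σ|x[n]|² = |-1|² + |1|² + |0|² + |2|² = 6.0000

Frequency domain:
(1/4)Σ|X[k]|² = (1/4)(|2|² + |-1+1i|² + |-4|² + |-1-1i|²) = (1/4)·24.0000 = 6.0000

Both sides agree, confirming Parseval's theorem.

Σ|x[n]|² = (1/N)Σ|X[k]|² = 6.0000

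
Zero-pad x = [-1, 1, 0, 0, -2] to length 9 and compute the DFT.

Original 5-point DFT: [-2, -1.3090-2.8532i, -0.1910-1.7634i, -0.1910+1.7634i, -1.3090+2.8532i]
Zero-padded 9-point DFT provides frequency interpolation.

DFT_9([x, 0, ...]) = [-2, 1.6454+0.0413i, -2.3584-2.2704i, -0.5000+0.8660i, -2.2870-2.3116i, -2.2870+2.3116i, -0.5000-0.8660i, -2.3584+2.2704i, 1.6454-0.0413i]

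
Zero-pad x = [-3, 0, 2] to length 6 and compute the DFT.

Original 3-point DFT: [-1, -4.0000+1.7321i, -4.0000-1.7321i]
Zero-padded 6-point DFT provides frequency interpolation.

DFT_6([x, 0, ...]) = [-1, -4.0000-1.7321i, -4.0000+1.7321i, -1, -4.0000-1.7321i, -4.0000+1.7321i]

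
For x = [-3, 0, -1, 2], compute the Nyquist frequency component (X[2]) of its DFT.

X[2] = Σ(n=0 to 3) x[n] · ω_4^(2n) where ω_4 = e^(-2πi/4)
= (-3)·ω_4^0 + (0)·ω_4^2 + (-1)·ω_4^4 + (2)·ω_4^6

X[2] = -6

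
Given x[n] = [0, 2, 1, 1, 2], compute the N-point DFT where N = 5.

X[k] = Σ(n=0 to 4) x[n] · ω_5^(nk)
where ω_5 = e^(-2πi/5)

Computing each X[k]:
X[0] = 6
X[1] = -0.3820
X[2] = -2.6180
X[3] = -2.6180
X[4] = -0.3820

X = [6, -0.3820, -2.6180, -2.6180, -0.3820]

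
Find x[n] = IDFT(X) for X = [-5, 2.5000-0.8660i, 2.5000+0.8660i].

x[n] = (1/3) Σ(k=0 to 2) X[k] · e^(2πikn/3)

Computing each x[n]:
x[0] = 0
x[1] = -2
x[2] = -3

x = [0, -2, -3]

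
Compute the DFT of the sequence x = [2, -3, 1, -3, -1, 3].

X[k] = Σ(n=0 to 5) x[n] · ω_6^(nk)
where ω_6 = e^(-2πi/6)

Computing each X[k]:
X[0] = -1
X[1] = 5.0000+3.4641i
X[2] = -1.0000+6.9282i
X[3] = 5
X[4] = -1.0000-6.9282i
X[5] = 5.0000-3.4641i

X = [-1, 5.0000+3.4641i, -1.0000+6.9282i, 5, -1.0000-6.9282i, 5.0000-3.4641i]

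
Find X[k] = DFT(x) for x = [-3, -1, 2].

X[k] = Σ(n=0 to 2) x[n] · ω_3^(nk)
where ω_3 = e^(-2πi/3)

Computing each X[k]:
X[0] = -2
X[1] = -3.5000+2.5981i
X[2] = -3.5000-2.5981i

X = [-2, -3.5000+2.5981i, -3.5000-2.5981i]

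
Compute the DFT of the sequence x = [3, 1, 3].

X[k] = Σ(n=0 to 2) x[n] · ω_3^(nk)
where ω_3 = e^(-2πi/3)

Computing each X[k]:
X[0] = 7
X[1] = 1.0000+1.7321i
X[2] = 1.0000-1.7321i

X = [7, 1.0000+1.7321i, 1.0000-1.7321i]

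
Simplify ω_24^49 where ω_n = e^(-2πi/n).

Since ω_24^24 = 1, powers reduce modulo 24.
49 mod 24 = 1
So ω_24^49 = ω_24^1 = e^(-2πi·1/24)

ω_24^49 = ω_24^1 = 0.9659-0.2588i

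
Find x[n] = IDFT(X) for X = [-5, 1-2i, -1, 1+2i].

x[n] = (1/4) Σ(k=0 to 3) X[k] · e^(2πikn/4)

Computing each x[n]:
x[0] = -1
x[1] = 0
x[2] = -2
x[3] = -2

x = [-1, 0, -2, -2]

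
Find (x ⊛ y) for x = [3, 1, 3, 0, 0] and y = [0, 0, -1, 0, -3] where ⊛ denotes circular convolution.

(x ⊛ y)[n] = Σ(m=0 to 4) x[m] · y[(n-m) mod 5]

Computing each output sample:
(x ⊛ y)[0] = -3
(x ⊛ y)[1] = -9
(x ⊛ y)[2] = -3
(x ⊛ y)[3] = -1
(x ⊛ y)[4] = -12

x ⊛ y = [-3, -9, -3, -1, -12]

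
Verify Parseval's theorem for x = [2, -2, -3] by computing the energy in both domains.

Time domain:
Σ|x[n]|² = |2|² + |-2|² + |-3|² = 17.0000

Frequency domain:
(1/3)Σ|X[k]|² = (1/3)(|-3|² + |4.5000-0.8660i|² + |4.5000+0.8660i|²) = (1/3)·51.0000 = 17.0000

Both sides agree, confirming Parseval's theorem.

Σ|x[n]|² = (1/N)Σ|X[k]|² = 17.0000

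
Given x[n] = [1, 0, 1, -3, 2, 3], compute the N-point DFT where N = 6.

X[k] = Σ(n=0 to 5) x[n] · ω_6^(nk)
where ω_6 = e^(-2πi/6)

Computing each X[k]:
X[0] = 4
X[1] = 4.0000+3.4641i
X[2] = -5.0000+1.7321i
X[3] = 4
X[4] = -5.0000-1.7321i
X[5] = 4.0000-3.4641i

X = [4, 4.0000+3.4641i, -5.0000+1.7321i, 4, -5.0000-1.7321i, 4.0000-3.4641i]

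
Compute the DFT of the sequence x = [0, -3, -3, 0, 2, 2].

X[k] = Σ(n=0 to 5) x[n] · ω_6^(nk)
where ω_6 = e^(-2πi/6)

Computing each X[k]:
X[0] = -2
X[1] = 8.6603i
X[2] = 1
X[3] = 0
X[4] = 1
X[5] = -8.6603i

X = [-2, 8.6603i, 1, 0, 1, -8.6603i]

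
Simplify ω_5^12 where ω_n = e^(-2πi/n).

Since ω_5^5 = 1, powers reduce modulo 5.
12 mod 5 = 2
So ω_5^12 = ω_5^2 = e^(-2πi·2/5)

ω_5^12 = ω_5^2 = -0.8090-0.5878i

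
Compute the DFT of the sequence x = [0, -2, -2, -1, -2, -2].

X[k] = Σ(n=0 to 5) x[n] · ω_6^(nk)
where ω_6 = e^(-2πi/6)

Computing each X[k]:
X[0] = -9
X[1] = 1
X[2] = 3
X[3] = 1
X[4] = 3
X[5] = 1

X = [-9, 1, 3, 1, 3, 1]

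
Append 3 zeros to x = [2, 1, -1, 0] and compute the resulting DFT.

Original 4-point DFT: [2, 3-1i, 0, 3+1i]
Zero-padded 7-point DFT provides frequency interpolation.

DFT_7([x, 0, ...]) = [2, 2.8460+0.1931i, 2.6784-1.4088i, 0.4755-1.2157i, 0.4755+1.2157i, 2.6784+1.4088i, 2.8460-0.1931i]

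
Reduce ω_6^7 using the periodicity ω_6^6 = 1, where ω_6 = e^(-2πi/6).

Since ω_6^6 = 1, powers reduce modulo 6.
7 mod 6 = 1
So ω_6^7 = ω_6^1 = e^(-2πi·1/6)

ω_6^7 = ω_6^1 = 0.5000-0.8660i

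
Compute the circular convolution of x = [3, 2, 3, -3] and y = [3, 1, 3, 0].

(x ⊛ y)[n] = Σ(m=0 to 3) x[m] · y[(n-m) mod 4]

Computing each output sample:
(x ⊛ y)[0] = 15
(x ⊛ y)[1] = 0
(x ⊛ y)[2] = 20
(x ⊛ y)[3] = 0

x ⊛ y = [15, 0, 20, 0]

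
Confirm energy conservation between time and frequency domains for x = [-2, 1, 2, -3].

Time domain:
Σ|x[n]|² = |-2|² + |1|² + |2|² + |-3|² = 18.0000

Frequency domain:
(1/4)Σ|X[k]|² = (1/4)(|-2|² + |-4-4i|² + |2|² + |-4+4i|²) = (1/4)·72.0000 = 18.0000

Both sides agree, confirming Parseval's theorem.

Σ|x[n]|² = (1/N)Σ|X[k]|² = 18.0000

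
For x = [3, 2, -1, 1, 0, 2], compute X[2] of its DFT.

X[2] = Σ(n=0 to 5) x[n] · ω_6^(2n) where ω_6 = e^(-2πi/6)
= (3)·ω_6^0 + (2)·ω_6^2 + (-1)·ω_6^4 + (1)·ω_6^6 + (0)·ω_6^8 + (2)·ω_6^10

X[2] = 2.5000-0.8660i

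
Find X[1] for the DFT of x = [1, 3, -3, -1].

X[1] = Σ(n=0 to 3) x[n] · ω_4^(1n) where ω_4 = e^(-2πi/4)
= (1)·ω_4^0 + (3)·ω_4^1 + (-3)·ω_4^2 + (-1)·ω_4^3

X[1] = 4-4i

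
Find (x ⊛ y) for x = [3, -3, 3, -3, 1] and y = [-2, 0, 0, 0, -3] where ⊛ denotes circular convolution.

(x ⊛ y)[n] = Σ(m=0 to 4) x[m] · y[(n-m) mod 5]

Computing each output sample:
(x ⊛ y)[0] = 3
(x ⊛ y)[1] = -3
(x ⊛ y)[2] = 3
(x ⊛ y)[3] = 3
(x ⊛ y)[4] = -11

x ⊛ y = [3, -3, 3, 3, -11]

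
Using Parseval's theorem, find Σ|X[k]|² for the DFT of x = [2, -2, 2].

Parseval: Σ|x[n]|² = (1/N)Σ|X[k]|², so Σ|X[k]|² = N·Σ|x[n]|² = 3·12.0000

Σ|X[k]|² = N·Σ|x[n]|² = 3·12.0000 = 36.0000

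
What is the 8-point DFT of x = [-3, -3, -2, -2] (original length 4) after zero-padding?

Original 4-point DFT: [-10, -1+1i, 0, -1-1i]
Zero-padded 8-point DFT provides frequency interpolation.

DFT_8([x, 0, ...]) = [-10, -3.7071+5.5355i, -1+1i, -2.2929+1.5355i, 0, -2.2929-1.5355i, -1-1i, -3.7071-5.5355i]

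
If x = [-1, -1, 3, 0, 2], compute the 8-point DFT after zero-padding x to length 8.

Original 5-point DFT: [3, -3.1180+1.0898i, -0.8820+4.6165i, -0.8820-4.6165i, -3.1180-1.0898i]
Zero-padded 8-point DFT provides frequency interpolation.

DFT_8([x, 0, ...]) = [3, -3.7071-2.2929i, -2+1i, -2.2929+3.7071i, 5, -2.2929-3.7071i, -2-1i, -3.7071+2.2929i]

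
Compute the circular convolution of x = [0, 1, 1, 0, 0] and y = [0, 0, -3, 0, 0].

(x ⊛ y)[n] = Σ(m=0 to 4) x[m] · y[(n-m) mod 5]

Computing each output sample:
(x ⊛ y)[0] = 0
(x ⊛ y)[1] = 0
(x ⊛ y)[2] = 0
(x ⊛ y)[3] = -3
(x ⊛ y)[4] = -3

x ⊛ y = [0, 0, 0, -3, -3]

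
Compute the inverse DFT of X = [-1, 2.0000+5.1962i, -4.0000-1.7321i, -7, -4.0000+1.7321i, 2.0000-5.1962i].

x[n] = (1/6) Σ(k=0 to 5) X[k] · e^(2πikn/6)

Computing each x[n]:
x[0] = -2
x[1] = 1
x[2] = -3
x[3] = -1
x[4] = 1
x[5] = 3

x = [-2, 1, -3, -1, 1, 3]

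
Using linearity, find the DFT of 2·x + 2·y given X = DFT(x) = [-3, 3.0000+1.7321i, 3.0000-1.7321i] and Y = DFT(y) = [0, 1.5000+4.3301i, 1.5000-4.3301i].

By linearity: DFT(2x + 2y) = 2·DFT(x) + 2·DFT(y)
= 2·[-3, 3.0000+1.7321i, 3.0000-1.7321i] + 2·[0, 1.5000+4.3301i, 1.5000-4.3301i]

Computing element-wise:
Z[0] = 2·(-3) + 2·(0) = -6
Z[1] = 2·(3.0000+1.7321i) + 2·(1.5000+4.3301i) = 9.0000+12.1244i
Z[2] = 2·(3.0000-1.7321i) + 2·(1.5000-4.3301i) = 9.0000-12.1244i

DFT(2x + 2y) = 2·X + 2·Y = [-6, 9.0000+12.1244i, 9.0000-12.1244i]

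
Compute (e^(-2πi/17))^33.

Since ω_17^17 = 1, powers reduce modulo 17.
33 mod 17 = 16
So ω_17^33 = ω_17^16 = e^(-2πi·16/17)

ω_17^33 = ω_17^16 = 0.9325+0.3612i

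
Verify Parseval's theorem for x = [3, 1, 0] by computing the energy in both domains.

Time domain:
Σ|x[n]|² = |3|² + |1|² + |0|² = 10.0000

Frequency domain:
(1/3)Σ|X[k]|² = (1/3)(|4|² + |2.5000-0.8660i|² + |2.5000+0.8660i|²) = (1/3)·30.0000 = 10.0000

Both sides agree, confirming Parseval's theorem.

Σ|x[n]|² = (1/N)Σ|X[k]|² = 10.0000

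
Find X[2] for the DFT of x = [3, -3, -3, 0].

X[2] = Σ(n=0 to 3) x[n] · ω_4^(2n) where ω_4 = e^(-2πi/4)
= (3)·ω_4^0 + (-3)·ω_4^2 + (-3)·ω_4^4 + (0)·ω_4^6

X[2] = 3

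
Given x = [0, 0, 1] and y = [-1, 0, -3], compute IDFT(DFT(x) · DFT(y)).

(x ⊛ y)[n] = Σ(m=0 to 2) x[m] · y[(n-m) mod 3]

Computing each output sample:
(x ⊛ y)[0] = 0
(x ⊛ y)[1] = -3
(x ⊛ y)[2] = -1

x ⊛ y = [0, -3, -1]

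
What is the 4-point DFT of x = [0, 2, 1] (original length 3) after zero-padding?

Original 3-point DFT: [3, -1.5000-0.8660i, -1.5000+0.8660i]
Zero-padded 4-point DFT provides frequency interpolation.

DFT_4([x, 0, ...]) = [3, -1-2i, -1, -1+2i]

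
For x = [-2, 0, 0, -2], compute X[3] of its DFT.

X[3] = Σ(n=0 to 3) x[n] · ω_4^(3n) where ω_4 = e^(-2πi/4)
= (-2)·ω_4^0 + (0)·ω_4^3 + (0)·ω_4^6 + (-2)·ω_4^9

X[3] = -2+2i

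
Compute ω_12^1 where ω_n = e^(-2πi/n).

ω_12^1 = e^(-2πi·1/12)
= cos(-2π·1/12) + i·sin(-2π·1/12)
= cos(-2π/12) + i·sin(-2π/12)

ω_12^1 = cos(-2π/12) + i·sin(-2π/12) = 0.8660-0.5000i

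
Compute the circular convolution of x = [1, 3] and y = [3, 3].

(x ⊛ y)[n] = Σ(m=0 to 1) x[m] · y[(n-m) mod 2]

Computing each output sample:
(x ⊛ y)[0] = 12
(x ⊛ y)[1] = 12

x ⊛ y = [12, 12]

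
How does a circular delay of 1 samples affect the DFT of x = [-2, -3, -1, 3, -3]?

Time shift by 1: X_shifted[k] = ω_5^(1k) · X[k]
Shifted x = [-3, -2, -3, -1, 3]

DFT(x[n-1]) = [-6, 0.5451+5.9309i, -5.0451+1.0368i, -5.0451-1.0368i, 0.5451-5.9309i]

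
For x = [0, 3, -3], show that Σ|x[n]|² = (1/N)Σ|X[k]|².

Time domain:
Σ|x[n]|² = |0|² + |3|² + |-3|² = 18.0000

Frequency domain:
(1/3)Σ|X[k]|² = (1/3)(|0|² + |-5.1962i|² + |5.1962i|²) = (1/3)·54.0000 = 18.0000

Both sides agree, confirming Parseval's theorem.

Σ|x[n]|² = (1/N)Σ|X[k]|² = 18.0000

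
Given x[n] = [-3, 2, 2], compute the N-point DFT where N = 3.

X[k] = Σ(n=0 to 2) x[n] · ω_3^(nk)
where ω_3 = e^(-2πi/3)

Computing each X[k]:
X[0] = 1
X[1] = -5
X[2] = -5

X = [1, -5, -5]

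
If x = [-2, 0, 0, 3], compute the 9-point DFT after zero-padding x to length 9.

Original 4-point DFT: [1, -2+3i, -5, -2-3i]
Zero-padded 9-point DFT provides frequency interpolation.

DFT_9([x, 0, ...]) = [1, -3.5000-2.5981i, -3.5000+2.5981i, 1, -3.5000-2.5981i, -3.5000+2.5981i, 1, -3.5000-2.5981i, -3.5000+2.5981i]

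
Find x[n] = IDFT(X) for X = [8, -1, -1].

x[n] = (1/3) Σ(k=0 to 2) X[k] · e^(2πikn/3)

Computing each x[n]:
x[0] = 2
x[1] = 3
x[2] = 3

x = [2, 3, 3]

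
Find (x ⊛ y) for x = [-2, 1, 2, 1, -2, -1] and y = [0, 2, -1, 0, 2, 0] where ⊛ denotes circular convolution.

(x ⊛ y)[n] = Σ(m=0 to 5) x[m] · y[(n-m) mod 6]

Computing each output sample:
(x ⊛ y)[0] = 4
(x ⊛ y)[1] = -1
(x ⊛ y)[2] = 0
(x ⊛ y)[3] = 1
(x ⊛ y)[4] = -4
(x ⊛ y)[5] = -3

x ⊛ y = [4, -1, 0, 1, -4, -3]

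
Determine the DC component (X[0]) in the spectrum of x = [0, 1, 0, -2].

X[0] = Σ(n=0 to 3) x[n] · ω_4^0 = Σ x[n]
= (0) + (1) + (0) + (-2)

X[0] = -1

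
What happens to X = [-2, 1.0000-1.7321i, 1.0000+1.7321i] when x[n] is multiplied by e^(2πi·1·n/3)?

Modulation property: DFT(ω_3^(-1n)·x[n]) = X[(k-1) mod 3], so circularly shift X by 1 positions.

X[k-1] = [1.0000+1.7321i, -2, 1.0000-1.7321i]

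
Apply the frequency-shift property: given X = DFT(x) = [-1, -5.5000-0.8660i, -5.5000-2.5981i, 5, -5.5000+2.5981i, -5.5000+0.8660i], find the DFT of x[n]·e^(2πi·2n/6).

Modulation property: DFT(ω_6^(-2n)·x[n]) = X[(k-2) mod 6], so circularly shift X by 2 positions.

X[k-2] = [-5.5000+2.5981i, -5.5000+0.8660i, -1, -5.5000-0.8660i, -5.5000-2.5981i, 5]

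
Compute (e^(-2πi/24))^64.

Since ω_24^24 = 1, powers reduce modulo 24.
64 mod 24 = 16
So ω_24^64 = ω_24^16 = e^(-2πi·16/24)

ω_24^64 = ω_24^16 = -0.5000+0.8660i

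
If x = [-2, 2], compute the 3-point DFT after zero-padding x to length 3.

Original 2-point DFT: [0, -4]
Zero-padded 3-point DFT provides frequency interpolation.

DFT_3([x, 0, ...]) = [0, -3.0000-1.7321i, -3.0000+1.7321i]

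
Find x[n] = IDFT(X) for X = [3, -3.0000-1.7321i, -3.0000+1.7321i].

x[n] = (1/3) Σ(k=0 to 2) X[k] · e^(2πikn/3)

Computing each x[n]:
x[0] = -1
x[1] = 3
x[2] = 1

x = [-1, 3, 1]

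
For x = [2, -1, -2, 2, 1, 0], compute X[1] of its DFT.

X[1] = Σ(n=0 to 5) x[n] · ω_6^(1n) where ω_6 = e^(-2πi/6)
= (2)·ω_6^0 + (-1)·ω_6^1 + (-2)·ω_6^2 + (2)·ω_6^3 + (1)·ω_6^4 + (0)·ω_6^5

X[1] = 3.4641i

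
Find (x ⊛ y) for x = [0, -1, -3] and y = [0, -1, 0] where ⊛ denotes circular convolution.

(x ⊛ y)[n] = Σ(m=0 to 2) x[m] · y[(n-m) mod 3]

Computing each output sample:
(x ⊛ y)[0] = 3
(x ⊛ y)[1] = 0
(x ⊛ y)[2] = 1

x ⊛ y = [3, 0, 1]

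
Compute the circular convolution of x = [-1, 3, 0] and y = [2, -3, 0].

(x ⊛ y)[n] = Σ(m=0 to 2) x[m] · y[(n-m) mod 3]

Computing each output sample:
(x ⊛ y)[0] = -2
(x ⊛ y)[1] = 9
(x ⊛ y)[2] = -9

x ⊛ y = [-2, 9, -9]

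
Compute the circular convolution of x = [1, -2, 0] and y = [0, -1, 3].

(x ⊛ y)[n] = Σ(m=0 to 2) x[m] · y[(n-m) mod 3]

Computing each output sample:
(x ⊛ y)[0] = -6
(x ⊛ y)[1] = -1
(x ⊛ y)[2] = 5

x ⊛ y = [-6, -1, 5]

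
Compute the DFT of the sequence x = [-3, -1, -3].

X[k] = Σ(n=0 to 2) x[n] · ω_3^(nk)
where ω_3 = e^(-2πi/3)

Computing each X[k]:
X[0] = -7
X[1] = -1.0000-1.7321i
X[2] = -1.0000+1.7321i

X = [-7, -1.0000-1.7321i, -1.0000+1.7321i]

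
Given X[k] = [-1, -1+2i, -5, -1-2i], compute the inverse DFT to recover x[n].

x[n] = (1/4) Σ(k=0 to 3) X[k] · e^(2πikn/4)

Computing each x[n]:
x[0] = -2
x[1] = 0
x[2] = -1
x[3] = 2

x = [-2, 0, -1, 2]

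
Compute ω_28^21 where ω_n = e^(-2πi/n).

ω_28^21 = e^(-2πi·21/28)
= cos(-2π·21/28) + i·sin(-2π·21/28)
= cos(-42π/28) + i·sin(-42π/28)

ω_28^21 = cos(-42π/28) + i·sin(-42π/28) = 1i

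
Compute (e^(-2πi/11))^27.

Since ω_11^11 = 1, powers reduce modulo 11.
27 mod 11 = 5
So ω_11^27 = ω_11^5 = e^(-2πi·5/11)

ω_11^27 = ω_11^5 = -0.9595-0.2817i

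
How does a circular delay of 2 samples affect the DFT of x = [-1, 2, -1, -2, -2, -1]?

Time shift by 2: X_shifted[k] = ω_6^(2k) · X[k]
Shifted x = [-2, -1, -1, 2, -1, -2]

DFT(x[n-2]) = [-5, -4.5000-0.8660i, 2.5000-0.8660i, -3, 2.5000+0.8660i, -4.5000+0.8660i]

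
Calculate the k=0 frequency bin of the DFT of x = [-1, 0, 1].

X[0] = Σ(n=0 to 2) x[n] · ω_3^0 = Σ x[n]
= (-1) + (0) + (1)

X[0] = 0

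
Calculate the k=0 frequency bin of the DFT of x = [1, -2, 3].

X[0] = Σ(n=0 to 2) x[n] · ω_3^0 = Σ x[n]
= (1) + (-2) + (3)

X[0] = 2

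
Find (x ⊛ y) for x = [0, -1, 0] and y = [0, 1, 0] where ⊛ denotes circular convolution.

(x ⊛ y)[n] = Σ(m=0 to 2) x[m] · y[(n-m) mod 3]

Computing each output sample:
(x ⊛ y)[0] = 0
(x ⊛ y)[1] = 0
(x ⊛ y)[2] = -1

x ⊛ y = [0, 0, -1]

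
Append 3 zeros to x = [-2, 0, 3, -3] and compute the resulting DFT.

Original 4-point DFT: [-2, -5-3i, 4, -5+3i]
Zero-padded 7-point DFT provides frequency interpolation.

DFT_7([x, 0, ...]) = [-2, 0.0353-1.6231i, -6.5734-1.0438i, 0.5380+5.2703i, 0.5380-5.2703i, -6.5734+1.0438i, 0.0353+1.6231i]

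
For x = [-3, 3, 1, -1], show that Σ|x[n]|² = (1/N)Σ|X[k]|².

Time domain:
Σ|x[n]|² = |-3|² + |3|² + |1|² + |-1|² = 20.0000

Frequency domain:
(1/4)Σ|X[k]|² = (1/4)(|0|² + |-4-4i|² + |-4|² + |-4+4i|²) = (1/4)·80.0000 = 20.0000

Both sides agree, confirming Parseval's theorem.

Σ|x[n]|² = (1/N)Σ|X[k]|² = 20.0000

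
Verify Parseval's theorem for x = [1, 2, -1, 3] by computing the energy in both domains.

Time domain:
Σ|x[n]|² = |1|² + |2|² + |-1|² + |3|² = 15.0000

Frequency domain:
(1/4)Σ|X[k]|² = (1/4)(|5|² + |2+1i|² + |-5|² + |2-1i|²) = (1/4)·60.0000 = 15.0000

Both sides agree, confirming Parseval's theorem.

Σ|x[n]|² = (1/N)Σ|X[k]|² = 15.0000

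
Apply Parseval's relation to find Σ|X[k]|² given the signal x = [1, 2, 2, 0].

Parseval: Σ|x[n]|² = (1/N)Σ|X[k]|², so Σ|X[k]|² = N·Σ|x[n]|² = 4·9.0000

Σ|X[k]|² = N·Σ|x[n]|² = 4·9.0000 = 36.0000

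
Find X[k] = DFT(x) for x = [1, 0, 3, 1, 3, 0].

X[k] = Σ(n=0 to 5) x[n] · ω_6^(nk)
where ω_6 = e^(-2πi/6)

Computing each X[k]:
X[0] = 8
X[1] = -3
X[2] = -1
X[3] = 6
X[4] = -1
X[5] = -3

X = [8, -3, -1, 6, -1, -3]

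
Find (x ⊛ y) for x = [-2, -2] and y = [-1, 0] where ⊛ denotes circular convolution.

(x ⊛ y)[n] = Σ(m=0 to 1) x[m] · y[(n-m) mod 2]

Computing each output sample:
(x ⊛ y)[0] = 2
(x ⊛ y)[1] = 2

x ⊛ y = [2, 2]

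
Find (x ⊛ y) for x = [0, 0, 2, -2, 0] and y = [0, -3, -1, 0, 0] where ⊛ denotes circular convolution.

(x ⊛ y)[n] = Σ(m=0 to 4) x[m] · y[(n-m) mod 5]

Computing each output sample:
(x ⊛ y)[0] = 2
(x ⊛ y)[1] = 0
(x ⊛ y)[2] = 0
(x ⊛ y)[3] = -6
(x ⊛ y)[4] = 4

x ⊛ y = [2, 0, 0, -6, 4]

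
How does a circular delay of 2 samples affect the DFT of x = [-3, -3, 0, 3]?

Time shift by 2: X_shifted[k] = ω_4^(2k) · X[k]
Shifted x = [0, 3, -3, -3]

DFT(x[n-2]) = [-3, 3-6i, -3, 3+6i]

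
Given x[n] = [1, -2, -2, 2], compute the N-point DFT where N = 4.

X[k] = Σ(n=0 to 3) x[n] · ω_4^(nk)
where ω_4 = e^(-2πi/4)

Computing each X[k]:
X[0] = -1
X[1] = 3+4i
X[2] = -1
X[3] = 3-4i

X = [-1, 3+4i, -1, 3-4i]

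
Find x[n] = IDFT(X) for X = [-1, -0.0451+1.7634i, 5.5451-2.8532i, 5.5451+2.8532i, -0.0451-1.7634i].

x[n] = (1/5) Σ(k=0 to 4) X[k] · e^(2πikn/5)

Computing each x[n]:
x[0] = 2
x[1] = -2
x[2] = -1
x[3] = 2
x[4] = -2

x = [2, -2, -1, 2, -2]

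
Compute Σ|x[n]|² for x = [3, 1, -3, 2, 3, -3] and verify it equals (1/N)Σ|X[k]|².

Time domain:
Σ|x[n]|² = |3|² + |1|² + |-3|² + |2|² + |3|² + |-3|² = 41.0000

Frequency domain:
(1/6)Σ|X[k]|² = (1/6)(|3|² + |1.7321i|² + |6.0000-8.6603i|² + |3|² + |6.0000+8.6603i|² + |-1.7321i|²) = (1/6)·246.0000 = 41.0000

Both sides agree, confirming Parseval's theorem.

Σ|x[n]|² = (1/N)Σ|X[k]|² = 41.0000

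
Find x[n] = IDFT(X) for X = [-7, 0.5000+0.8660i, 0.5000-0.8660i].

x[n] = (1/3) Σ(k=0 to 2) X[k] · e^(2πikn/3)

Computing each x[n]:
x[0] = -2
x[1] = -3
x[2] = -2

x = [-2, -3, -2]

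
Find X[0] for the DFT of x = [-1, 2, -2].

X[0] = Σ(n=0 to 2) x[n] · ω_3^0 = Σ x[n]
= (-1) + (2) + (-2)

X[0] = -1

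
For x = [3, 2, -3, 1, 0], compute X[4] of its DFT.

X[4] = Σ(n=0 to 4) x[n] · ω_5^(4n) where ω_5 = e^(-2πi/5)
= (3)·ω_5^0 + (2)·ω_5^4 + (-3)·ω_5^8 + (1)·ω_5^12 + (0)·ω_5^16

X[4] = 5.2361-0.4490i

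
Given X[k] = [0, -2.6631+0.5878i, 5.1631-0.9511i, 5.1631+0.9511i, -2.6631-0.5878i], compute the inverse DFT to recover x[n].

x[n] = (1/5) Σ(k=0 to 4) X[k] · e^(2πikn/5)

Computing each x[n]:
x[0] = 1
x[1] = -2
x[2] = 1
x[3] = 2
x[4] = -2

x = [1, -2, 1, 2, -2]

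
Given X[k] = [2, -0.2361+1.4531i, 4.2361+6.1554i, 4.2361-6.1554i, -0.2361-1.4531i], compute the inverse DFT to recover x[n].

x[n] = (1/5) Σ(k=0 to 4) X[k] · e^(2πikn/5)

Computing each x[n]:
x[0] = 2
x[1] = -3
x[2] = 3
x[3] = -1
x[4] = 1

x = [2, -3, 3, -1, 1]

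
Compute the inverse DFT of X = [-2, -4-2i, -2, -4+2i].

x[n] = (1/4) Σ(k=0 to 3) X[k] · e^(2πikn/4)

Computing each x[n]:
x[0] = -3
x[1] = 1
x[2] = 1
x[3] = -1

x = [-3, 1, 1, -1]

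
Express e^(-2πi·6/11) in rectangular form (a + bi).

ω_11^6 = e^(-2πi·6/11)
= cos(-2π·6/11) + i·sin(-2π·6/11)
= cos(-12π/11) + i·sin(-12π/11)

ω_11^6 = cos(-12π/11) + i·sin(-12π/11) = -0.9595+0.2817i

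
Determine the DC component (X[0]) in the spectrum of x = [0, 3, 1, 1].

X[0] = Σ(n=0 to 3) x[n] · ω_4^0 = Σ x[n]
= (0) + (3) + (1) + (1)

X[0] = 5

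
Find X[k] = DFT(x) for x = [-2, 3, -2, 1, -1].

X[k] = Σ(n=0 to 4) x[n] · ω_5^(nk)
where ω_5 = e^(-2πi/5)

Computing each X[k]:
X[0] = -1
X[1] = -0.5729-2.0409i
X[2] = -3.9271-5.2043i
X[3] = -3.9271+5.2043i
X[4] = -0.5729+2.0409i

X = [-1, -0.5729-2.0409i, -3.9271-5.2043i, -3.9271+5.2043i, -0.5729+2.0409i]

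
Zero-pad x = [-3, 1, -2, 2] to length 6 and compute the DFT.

Original 4-point DFT: [-2, -1+1i, -8, -1-1i]
Zero-padded 6-point DFT provides frequency interpolation.

DFT_6([x, 0, ...]) = [-2, -3.5000+0.8660i, -0.5000-2.5981i, -8, -0.5000+2.5981i, -3.5000-0.8660i]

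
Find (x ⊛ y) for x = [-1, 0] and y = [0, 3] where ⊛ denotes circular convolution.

(x ⊛ y)[n] = Σ(m=0 to 1) x[m] · y[(n-m) mod 2]

Computing each output sample:
(x ⊛ y)[0] = 0
(x ⊛ y)[1] = -3

x ⊛ y = [0, -3]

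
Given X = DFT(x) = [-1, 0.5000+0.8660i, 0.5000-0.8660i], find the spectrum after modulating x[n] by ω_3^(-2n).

Modulation property: DFT(ω_3^(-2n)·x[n]) = X[(k-2) mod 3], so circularly shift X by 2 positions.

X[k-2] = [0.5000+0.8660i, 0.5000-0.8660i, -1]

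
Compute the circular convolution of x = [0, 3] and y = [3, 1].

(x ⊛ y)[n] = Σ(m=0 to 1) x[m] · y[(n-m) mod 2]

Computing each output sample:
(x ⊛ y)[0] = 3
(x ⊛ y)[1] = 9

x ⊛ y = [3, 9]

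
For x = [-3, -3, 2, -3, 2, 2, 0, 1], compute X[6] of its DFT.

X[6] = Σ(n=0 to 7) x[n] · ω_8^(6n) where ω_8 = e^(-2πi/8)
= (-3)·ω_8^0 + (-3)·ω_8^6 + (2)·ω_8^12 + (-3)·ω_8^18 + (2)·ω_8^24 + (2)·ω_8^30 + (0)·ω_8^36 + (1)·ω_8^42

X[6] = -3+1i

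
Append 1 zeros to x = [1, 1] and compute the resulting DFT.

Original 2-point DFT: [2, 0]
Zero-padded 3-point DFT provides frequency interpolation.

DFT_3([x, 0, ...]) = [2, 0.5000-0.8660i, 0.5000+0.8660i]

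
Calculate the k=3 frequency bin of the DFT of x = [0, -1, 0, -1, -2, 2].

X[3] = Σ(n=0 to 5) x[n] · ω_6^(3n) where ω_6 = e^(-2πi/6)
= (0)·ω_6^0 + (-1)·ω_6^3 + (0)·ω_6^6 + (-1)·ω_6^9 + (-2)·ω_6^12 + (2)·ω_6^15

X[3] = -2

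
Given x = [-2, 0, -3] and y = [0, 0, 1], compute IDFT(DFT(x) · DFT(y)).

(x ⊛ y)[n] = Σ(m=0 to 2) x[m] · y[(n-m) mod 3]

Computing each output sample:
(x ⊛ y)[0] = 0
(x ⊛ y)[1] = -3
(x ⊛ y)[2] = -2

x ⊛ y = [0, -3, -2]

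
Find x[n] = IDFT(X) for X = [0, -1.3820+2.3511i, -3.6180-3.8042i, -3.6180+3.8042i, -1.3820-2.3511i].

x[n] = (1/5) Σ(k=0 to 4) X[k] · e^(2πikn/5)

Computing each x[n]:
x[0] = -2
x[1] = 1
x[2] = -2
x[3] = 2
x[4] = 1

x = [-2, 1, -2, 2, 1]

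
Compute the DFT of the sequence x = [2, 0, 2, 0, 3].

X[k] = Σ(n=0 to 4) x[n] · ω_5^(nk)
where ω_5 = e^(-2πi/5)

Computing each X[k]:
X[0] = 7
X[1] = 1.3090+1.6776i
X[2] = 0.1910+3.6655i
X[3] = 0.1910-3.6655i
X[4] = 1.3090-1.6776i

X = [7, 1.3090+1.6776i, 0.1910+3.6655i, 0.1910-3.6655i, 1.3090-1.6776i]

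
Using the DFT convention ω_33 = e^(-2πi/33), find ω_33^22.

ω_33^22 = e^(-2πi·22/33)
= cos(-2π·22/33) + i·sin(-2π·22/33)
= cos(-44π/33) + i·sin(-44π/33)

ω_33^22 = cos(-44π/33) + i·sin(-44π/33) = -0.5000+0.8660i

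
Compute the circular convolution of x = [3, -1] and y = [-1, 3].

(x ⊛ y)[n] = Σ(m=0 to 1) x[m] · y[(n-m) mod 2]

Computing each output sample:
(x ⊛ y)[0] = -6
(x ⊛ y)[1] = 10

x ⊛ y = [-6, 10]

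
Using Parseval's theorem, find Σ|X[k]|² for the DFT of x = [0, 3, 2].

Parseval: Σ|x[n]|² = (1/N)Σ|X[k]|², so Σ|X[k]|² = N·Σ|x[n]|² = 3·13.0000

Σ|X[k]|² = N·Σ|x[n]|² = 3·13.0000 = 39.0000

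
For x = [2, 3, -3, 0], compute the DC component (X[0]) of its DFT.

X[0] = Σ(n=0 to 3) x[n] · ω_4^0 = Σ x[n]
= (2) + (3) + (-3) + (0)

X[0] = 2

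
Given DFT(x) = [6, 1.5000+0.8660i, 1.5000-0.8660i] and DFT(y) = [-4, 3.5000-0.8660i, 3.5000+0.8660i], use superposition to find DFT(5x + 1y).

By linearity: DFT(5x + 1y) = 5·DFT(x) + 1·DFT(y)
= 5·[6, 1.5000+0.8660i, 1.5000-0.8660i] + 1·[-4, 3.5000-0.8660i, 3.5000+0.8660i]

Computing element-wise:
Z[0] = 5·(6) + 1·(-4) = 26
Z[1] = 5·(1.5000+0.8660i) + 1·(3.5000-0.8660i) = 11.0000+3.4640i
Z[2] = 5·(1.5000-0.8660i) + 1·(3.5000+0.8660i) = 11.0000-3.4640i

DFT(5x + 1y) = 5·X + 1·Y = [26, 11.0000+3.4640i, 11.0000-3.4640i]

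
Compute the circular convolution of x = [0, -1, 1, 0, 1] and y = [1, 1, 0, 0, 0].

(x ⊛ y)[n] = Σ(m=0 to 4) x[m] · y[(n-m) mod 5]

Computing each output sample:
(x ⊛ y)[0] = 1
(x ⊛ y)[1] = -1
(x ⊛ y)[2] = 0
(x ⊛ y)[3] = 1
(x ⊛ y)[4] = 1

x ⊛ y = [1, -1, 0, 1, 1]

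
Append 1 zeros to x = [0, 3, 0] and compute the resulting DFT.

Original 3-point DFT: [3, -1.5000-2.5981i, -1.5000+2.5981i]
Zero-padded 4-point DFT provides frequency interpolation.

DFT_4([x, 0, ...]) = [3, -3i, -3, 3i]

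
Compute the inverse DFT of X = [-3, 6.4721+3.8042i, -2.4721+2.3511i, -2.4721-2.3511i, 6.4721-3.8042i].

x[n] = (1/5) Σ(k=0 to 4) X[k] · e^(2πikn/5)

Computing each x[n]:
x[0] = 1
x[1] = -1
x[2] = -3
x[3] = -3
x[4] = 3

x = [1, -1, -3, -3, 3]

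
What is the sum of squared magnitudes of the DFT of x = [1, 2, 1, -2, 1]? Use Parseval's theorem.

Parseval: Σ|x[n]|² = (1/N)Σ|X[k]|², so Σ|X[k]|² = N·Σ|x[n]|² = 5·11.0000

Σ|X[k]|² = N·Σ|x[n]|² = 5·11.0000 = 55.0000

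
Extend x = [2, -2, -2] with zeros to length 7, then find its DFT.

Original 3-point DFT: [-2, 4, 4]
Zero-padded 7-point DFT provides frequency interpolation.

DFT_7([x, 0, ...]) = [-2, 1.1981+3.5135i, 4.2470+1.0821i, 2.5550-0.6959i, 2.5550+0.6959i, 4.2470-1.0821i, 1.1981-3.5135i]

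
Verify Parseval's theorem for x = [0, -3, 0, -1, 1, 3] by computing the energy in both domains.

Time domain:
Σ|x[n]|² = |0|² + |-3|² + |0|² + |-1|² + |1|² + |3|² = 20.0000

Frequency domain:
(1/6)Σ|X[k]|² = (1/6)(|0|² + |0.5000+6.0622i|² + |-1.5000+4.3301i|² + |2|² + |-1.5000-4.3301i|² + |0.5000-6.0622i|²) = (1/6)·120.0000 = 20.0000

Both sides agree, confirming Parseval's theorem.

Σ|x[n]|² = (1/N)Σ|X[k]|² = 20.0000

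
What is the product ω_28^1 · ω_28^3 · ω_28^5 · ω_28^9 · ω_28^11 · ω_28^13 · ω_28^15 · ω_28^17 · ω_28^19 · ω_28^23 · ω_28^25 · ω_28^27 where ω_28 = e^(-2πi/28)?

The primitive 28th roots of unity are ω_28^k for k coprime to 28: k ∈ {1, 3, 5, 9, 11, 13, 15, 17, 19, 23, 25, 27}
Their product equals the constant term of the cyclotomic polynomial Φ_28(x) up to sign.
For n ≥ 3, the product of all primitive nth roots of unity is 1. (For n=1 it is 1; for n=2 it is -1.)

1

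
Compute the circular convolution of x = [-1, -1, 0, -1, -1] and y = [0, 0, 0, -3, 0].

(x ⊛ y)[n] = Σ(m=0 to 4) x[m] · y[(n-m) mod 5]

Computing each output sample:
(x ⊛ y)[0] = 0
(x ⊛ y)[1] = 3
(x ⊛ y)[2] = 3
(x ⊛ y)[3] = 3
(x ⊛ y)[4] = 3

x ⊛ y = [0, 3, 3, 3, 3]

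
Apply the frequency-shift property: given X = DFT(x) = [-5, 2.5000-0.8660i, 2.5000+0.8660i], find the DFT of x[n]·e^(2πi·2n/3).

Modulation property: DFT(ω_3^(-2n)·x[n]) = X[(k-2) mod 3], so circularly shift X by 2 positions.

X[k-2] = [2.5000-0.8660i, 2.5000+0.8660i, -5]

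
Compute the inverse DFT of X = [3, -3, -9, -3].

x[n] = (1/4) Σ(k=0 to 3) X[k] · e^(2πikn/4)

Computing each x[n]:
x[0] = -3
x[1] = 3
x[2] = 0
x[3] = 3

x = [-3, 3, 0, 3]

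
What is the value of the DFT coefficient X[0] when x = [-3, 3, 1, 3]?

X[0] = Σ(n=0 to 3) x[n] · ω_4^0 = Σ x[n]
= (-3) + (3) + (1) + (3)

X[0] = 4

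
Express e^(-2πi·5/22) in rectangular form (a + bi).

ω_22^5 = e^(-2πi·5/22)
= cos(-2π·5/22) + i·sin(-2π·5/22)
= cos(-10π/22) + i·sin(-10π/22)

ω_22^5 = cos(-10π/22) + i·sin(-10π/22) = 0.1423-0.9898i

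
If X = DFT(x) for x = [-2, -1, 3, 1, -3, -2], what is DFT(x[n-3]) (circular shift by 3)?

Time shift by 3: X_shifted[k] = ω_6^(3k) · X[k]
Shifted x = [1, -3, -2, -2, -1, 3]

DFT(x[n-3]) = [-4, 4.5000+6.0622i, 0.5000+4.3301i, 0, 0.5000-4.3301i, 4.5000-6.0622i]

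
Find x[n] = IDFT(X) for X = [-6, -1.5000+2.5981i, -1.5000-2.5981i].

x[n] = (1/3) Σ(k=0 to 2) X[k] · e^(2πikn/3)

Computing each x[n]:
x[0] = -3
x[1] = -3
x[2] = 0

x = [-3, -3, 0]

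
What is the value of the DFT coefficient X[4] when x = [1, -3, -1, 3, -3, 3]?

X[4] = Σ(n=0 to 5) x[n] · ω_6^(4n) where ω_6 = e^(-2πi/6)
= (1)·ω_6^0 + (-3)·ω_6^4 + (-1)·ω_6^8 + (3)·ω_6^12 + (-3)·ω_6^16 + (3)·ω_6^20

X[4] = 6.0000-6.9282i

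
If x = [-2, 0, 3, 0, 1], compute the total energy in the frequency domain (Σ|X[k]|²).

Parseval: Σ|x[n]|² = (1/N)Σ|X[k]|², so Σ|X[k]|² = N·Σ|x[n]|² = 5·14.0000

Σ|X[k]|² = N·Σ|x[n]|² = 5·14.0000 = 70.0000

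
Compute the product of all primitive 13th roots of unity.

The primitive 13th roots of unity are ω_13^k for k coprime to 13: k ∈ {1, 2, 3, 4, 5, 6, 7, 8, 9, 10, 11, 12}
Their product equals the constant term of the cyclotomic polynomial Φ_13(x) up to sign.
For n ≥ 3, the product of all primitive nth roots of unity is 1. (For n=1 it is 1; for n=2 it is -1.)

1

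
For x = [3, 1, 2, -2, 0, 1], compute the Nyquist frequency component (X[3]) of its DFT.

X[3] = Σ(n=0 to 5) x[n] · ω_6^(3n) where ω_6 = e^(-2πi/6)
= (3)·ω_6^0 + (1)·ω_6^3 + (2)·ω_6^6 + (-2)·ω_6^9 + (0)·ω_6^12 + (1)·ω_6^15

X[3] = 5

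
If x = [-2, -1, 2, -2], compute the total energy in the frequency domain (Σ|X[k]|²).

Parseval: Σ|x[n]|² = (1/N)Σ|X[k]|², so Σ|X[k]|² = N·Σ|x[n]|² = 4·13.0000

Σ|X[k]|² = N·Σ|x[n]|² = 4·13.0000 = 52.0000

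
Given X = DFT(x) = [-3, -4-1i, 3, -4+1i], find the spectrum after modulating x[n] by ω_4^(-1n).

Modulation property: DFT(ω_4^(-1n)·x[n]) = X[(k-1) mod 4], so circularly shift X by 1 positions.

X[k-1] = [-4+1i, -3, -4-1i, 3]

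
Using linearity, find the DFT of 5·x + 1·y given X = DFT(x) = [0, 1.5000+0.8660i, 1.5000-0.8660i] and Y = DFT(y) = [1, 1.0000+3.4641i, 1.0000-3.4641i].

By linearity: DFT(5x + 1y) = 5·DFT(x) + 1·DFT(y)
= 5·[0, 1.5000+0.8660i, 1.5000-0.8660i] + 1·[1, 1.0000+3.4641i, 1.0000-3.4641i]

Computing element-wise:
Z[0] = 5·(0) + 1·(1) = 1
Z[1] = 5·(1.5000+0.8660i) + 1·(1.0000+3.4641i) = 8.5000+7.7941i
Z[2] = 5·(1.5000-0.8660i) + 1·(1.0000-3.4641i) = 8.5000-7.7941i

DFT(5x + 1y) = 5·X + 1·Y = [1, 8.5000+7.7941i, 8.5000-7.7941i]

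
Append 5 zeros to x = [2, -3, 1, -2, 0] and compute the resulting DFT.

Original 5-point DFT: [-2, 1.8820+1.0898i, 4.1180+4.6165i, 4.1180-4.6165i, 1.8820-1.0898i]
Zero-padded 10-point DFT provides frequency interpolation.

DFT_10([x, 0, ...]) = [-2, 0.5000+2.7144i, 1.8820+1.0898i, 0.5000+2.2654i, 4.1180+4.6165i, 8, 4.1180-4.6165i, 0.5000-2.2654i, 1.8820-1.0898i, 0.5000-2.7144i]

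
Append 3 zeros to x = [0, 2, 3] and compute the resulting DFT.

Original 3-point DFT: [5, -2.5000+0.8660i, -2.5000-0.8660i]
Zero-padded 6-point DFT provides frequency interpolation.

DFT_6([x, 0, ...]) = [5, -0.5000-4.3301i, -2.5000+0.8660i, 1, -2.5000-0.8660i, -0.5000+4.3301i]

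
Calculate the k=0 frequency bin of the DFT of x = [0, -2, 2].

X[0] = Σ(n=0 to 2) x[n] · ω_3^0 = Σ x[n]
= (0) + (-2) + (2)

X[0] = 0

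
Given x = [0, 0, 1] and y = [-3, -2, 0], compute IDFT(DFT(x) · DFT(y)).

(x ⊛ y)[n] = Σ(m=0 to 2) x[m] · y[(n-m) mod 3]

Computing each output sample:
(x ⊛ y)[0] = -2
(x ⊛ y)[1] = 0
(x ⊛ y)[2] = -3

x ⊛ y = [-2, 0, -3]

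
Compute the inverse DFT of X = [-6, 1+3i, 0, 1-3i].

x[n] = (1/4) Σ(k=0 to 3) X[k] · e^(2πikn/4)

Computing each x[n]:
x[0] = -1
x[1] = -3
x[2] = -2
x[3] = 0

x = [-1, -3, -2, 0]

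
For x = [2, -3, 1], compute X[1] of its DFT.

X[1] = Σ(n=0 to 2) x[n] · ω_3^(1n) where ω_3 = e^(-2πi/3)
= (2)·ω_3^0 + (-3)·ω_3^1 + (1)·ω_3^2

X[1] = 3.0000+3.4641i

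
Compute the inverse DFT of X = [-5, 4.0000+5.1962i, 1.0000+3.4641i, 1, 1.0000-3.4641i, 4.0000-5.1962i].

x[n] = (1/6) Σ(k=0 to 5) X[k] · e^(2πikn/6)

Computing each x[n]:
x[0] = 1
x[1] = -3
x[2] = -2
x[3] = -2
x[4] = -1
x[5] = 2

x = [1, -3, -2, -2, -1, 2]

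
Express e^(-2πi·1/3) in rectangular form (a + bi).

ω_3^1 = e^(-2πi·1/3)
= cos(-2π·1/3) + i·sin(-2π·1/3)
= cos(-2π/3) + i·sin(-2π/3)

ω_3^1 = cos(-2π/3) + i·sin(-2π/3) = -0.5000-0.8660i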